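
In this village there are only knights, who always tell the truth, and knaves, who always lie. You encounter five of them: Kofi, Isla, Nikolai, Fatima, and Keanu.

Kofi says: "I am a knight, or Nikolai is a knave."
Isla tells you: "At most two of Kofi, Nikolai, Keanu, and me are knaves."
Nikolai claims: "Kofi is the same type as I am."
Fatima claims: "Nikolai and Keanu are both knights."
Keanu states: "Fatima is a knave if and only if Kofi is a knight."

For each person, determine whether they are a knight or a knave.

Kofi: knight, Isla: knight, Nikolai: knave, Fatima: knave, Keanu: knight

Consider Kofi. Suppose Kofi is a knave.
Then whichever role Nikolai has, Nikolai's statement has the wrong truth value — contradiction.
So Kofi is a knight.
Consider Isla. Suppose Isla is a knave.
Then no assignment of the remaining roles makes every statement match its speaker's type — contradiction.
So Isla is a knight.
Consider Nikolai. Suppose Nikolai is a knight.
Then no assignment of the remaining roles makes every statement match its speaker's type — contradiction.
So Nikolai is a knave.
With that fixed, Fatima's statement is false, so Fatima is a knave.
With that fixed, Keanu's statement is true, so Keanu is a knight.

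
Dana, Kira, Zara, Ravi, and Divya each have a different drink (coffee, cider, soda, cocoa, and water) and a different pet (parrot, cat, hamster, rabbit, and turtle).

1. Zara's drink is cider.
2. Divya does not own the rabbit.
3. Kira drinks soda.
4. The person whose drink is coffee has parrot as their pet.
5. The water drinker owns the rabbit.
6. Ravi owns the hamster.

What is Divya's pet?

With clues 1–2, rabbit is impossible for Divya's pet.
With clues 1–6, cat, hamster, and turtle are impossible for Divya's pet.
That leaves parrot.

parrot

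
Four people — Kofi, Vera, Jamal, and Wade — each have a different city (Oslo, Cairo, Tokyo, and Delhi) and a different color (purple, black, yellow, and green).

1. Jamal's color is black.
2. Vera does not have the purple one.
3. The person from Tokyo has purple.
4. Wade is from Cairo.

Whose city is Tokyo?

Kofi

With clues 1–3, Jamal and Vera are impossible for the one with city Tokyo.
With clues 1–4, Wade is impossible for the one with city Tokyo.
That leaves Kofi.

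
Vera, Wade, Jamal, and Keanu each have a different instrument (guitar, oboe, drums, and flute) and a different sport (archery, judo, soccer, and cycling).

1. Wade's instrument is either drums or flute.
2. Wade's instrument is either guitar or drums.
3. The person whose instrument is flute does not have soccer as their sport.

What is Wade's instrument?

Clue 1 rules out guitar and oboe for Wade's instrument.
With clues 1–2, flute is impossible for Wade's instrument.
That leaves drums.

drums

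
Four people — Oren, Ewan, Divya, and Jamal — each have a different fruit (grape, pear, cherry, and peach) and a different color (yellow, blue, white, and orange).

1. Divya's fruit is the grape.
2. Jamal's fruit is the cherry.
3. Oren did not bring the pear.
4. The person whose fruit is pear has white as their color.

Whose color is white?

With clues 1–4, Divya, Jamal, and Oren are impossible for the one with color white.
That leaves Ewan.

Ewan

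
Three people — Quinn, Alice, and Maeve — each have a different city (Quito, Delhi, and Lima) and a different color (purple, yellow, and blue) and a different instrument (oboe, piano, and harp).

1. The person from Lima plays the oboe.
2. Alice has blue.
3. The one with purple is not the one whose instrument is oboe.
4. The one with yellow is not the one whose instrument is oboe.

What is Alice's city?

With clues 1–4, Delhi and Quito are impossible for Alice's city.
That leaves Lima.

Lima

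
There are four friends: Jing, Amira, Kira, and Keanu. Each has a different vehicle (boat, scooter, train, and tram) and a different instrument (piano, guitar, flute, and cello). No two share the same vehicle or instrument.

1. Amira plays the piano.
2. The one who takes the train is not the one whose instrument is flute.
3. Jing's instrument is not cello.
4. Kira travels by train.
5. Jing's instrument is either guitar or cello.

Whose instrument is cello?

Kira

Clue 1 rules out Amira for the one with instrument cello.
With clues 1–3, Jing is impossible for the one with instrument cello.
With clues 1–5, Keanu is impossible for the one with instrument cello.
That leaves Kira.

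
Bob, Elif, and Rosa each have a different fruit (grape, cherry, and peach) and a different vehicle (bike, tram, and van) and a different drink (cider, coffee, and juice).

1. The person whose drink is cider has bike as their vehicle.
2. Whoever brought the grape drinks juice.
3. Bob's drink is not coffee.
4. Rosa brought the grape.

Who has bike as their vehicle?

With clues 1–4, Elif and Rosa are impossible for the one with vehicle bike.
That leaves Bob.

Bob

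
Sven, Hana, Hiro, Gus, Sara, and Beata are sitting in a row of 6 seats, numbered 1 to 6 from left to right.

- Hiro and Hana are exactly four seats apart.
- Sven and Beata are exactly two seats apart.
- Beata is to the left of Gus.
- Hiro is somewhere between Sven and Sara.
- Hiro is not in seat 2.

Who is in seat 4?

Sven

With clue 1, Hana and Hiro are ruled out for seat 4.
With clues 1–4, Beata is ruled out for seat 4.
With clues 1–5, Gus and Sara are ruled out for seat 4.
So seat 4 is Sven.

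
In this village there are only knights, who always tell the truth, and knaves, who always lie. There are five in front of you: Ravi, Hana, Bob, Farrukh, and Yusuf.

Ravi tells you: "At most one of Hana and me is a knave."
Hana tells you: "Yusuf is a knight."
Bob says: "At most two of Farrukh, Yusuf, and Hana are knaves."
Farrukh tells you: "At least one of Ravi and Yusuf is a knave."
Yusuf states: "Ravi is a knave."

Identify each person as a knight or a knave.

Ravi: knight, Hana: knave, Bob: knight, Farrukh: knight, Yusuf: knave

Consider Ravi. Suppose Ravi is a knave.
Then no assignment of the remaining roles makes every statement match its speaker's type — contradiction.
So Ravi is a knight.
With that fixed, Yusuf's statement is false, so Yusuf is a knave.
With that fixed, Hana's statement is false, so Hana is a knave.
With that fixed, Farrukh's statement is true, so Farrukh is a knight.
With that fixed, Bob's statement is true, so Bob is a knight.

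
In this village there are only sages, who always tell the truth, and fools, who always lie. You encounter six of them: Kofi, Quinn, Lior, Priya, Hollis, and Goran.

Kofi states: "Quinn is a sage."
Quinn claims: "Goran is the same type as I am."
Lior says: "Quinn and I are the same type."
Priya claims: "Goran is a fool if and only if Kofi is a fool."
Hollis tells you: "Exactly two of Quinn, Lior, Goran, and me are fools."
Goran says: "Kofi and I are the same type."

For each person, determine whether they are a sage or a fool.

Consider Kofi. Suppose Kofi is a fool.
Then whichever role Goran has, Goran's statement has the wrong truth value — contradiction.
So Kofi is a sage.
Consider Quinn. Suppose Quinn is a fool.
Then Kofi's statement comes out false, contradicting Kofi being a sage.
So Quinn is a sage.
Consider Lior. Suppose Lior is a fool.
Then no assignment of the remaining roles makes every statement match its speaker's type — contradiction.
So Lior is a sage.
Consider Priya. Suppose Priya is a fool.
Then no assignment of the remaining roles makes every statement match its speaker's type — contradiction.
So Priya is a sage.
Consider Hollis. Suppose Hollis is a sage.
Then Hollis's own statement would have to be true, but it can't be — contradiction.
So Hollis is a fool.
Consider Goran. Suppose Goran is a fool.
Then Quinn's statement comes out false, contradicting Quinn being a sage.
So Goran is a sage.

Kofi: sage, Quinn: sage, Lior: sage, Priya: sage, Hollis: fool, Goran: sage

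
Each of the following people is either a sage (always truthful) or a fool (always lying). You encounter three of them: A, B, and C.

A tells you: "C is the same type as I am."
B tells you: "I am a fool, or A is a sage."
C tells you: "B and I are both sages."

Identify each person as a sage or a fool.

Consider A. Suppose A is a fool.
Then whichever role B has, B's statement has the wrong truth value — contradiction.
So A is a sage.
With that fixed, B's statement is true, so B is a sage.
Consider C. Suppose C is a fool.
Then A's statement comes out false, contradicting A being a sage.
So C is a sage.

A: sage, B: sage, C: sage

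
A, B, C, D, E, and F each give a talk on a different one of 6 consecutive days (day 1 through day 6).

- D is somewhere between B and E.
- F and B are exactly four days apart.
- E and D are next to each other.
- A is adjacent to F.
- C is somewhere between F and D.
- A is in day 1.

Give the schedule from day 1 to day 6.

A, F, C, E, D, B

From clue 1: D is in {2,3,4,5}.
From clues 1–2: B is in {1,2,5,6}.
From clues 1–4: E is in {3,4}.
From clues 1–5: A is in {1,6}.
From clues 1–6: A → day 1, F → day 2, C → day 3, E → day 4, D → day 5, B → day 6.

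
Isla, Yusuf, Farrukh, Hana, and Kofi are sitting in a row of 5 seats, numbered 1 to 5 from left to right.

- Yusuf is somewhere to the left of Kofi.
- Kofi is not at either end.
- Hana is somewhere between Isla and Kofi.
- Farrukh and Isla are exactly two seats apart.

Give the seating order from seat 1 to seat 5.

From clue 1: Yusuf is in {1,2,3,4}.
From clues 1–2: Yusuf is in {1,2,3}.
From clues 1–4: Yusuf → seat 1, Kofi → seat 2, Farrukh → seat 3, Hana → seat 4, Isla → seat 5.

Yusuf, Kofi, Farrukh, Hana, Isla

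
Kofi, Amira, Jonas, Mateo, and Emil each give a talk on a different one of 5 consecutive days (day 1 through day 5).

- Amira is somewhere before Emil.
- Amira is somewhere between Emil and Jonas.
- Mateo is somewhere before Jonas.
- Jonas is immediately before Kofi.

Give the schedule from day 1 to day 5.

From clue 1: Amira is in {1,2,3,4}.
From clues 1–2: Amira is in {2,3,4}.
From clues 1–3: Amira is in {3,4}.
From clues 1–4: Mateo → day 1, Jonas → day 2, Kofi → day 3, Amira → day 4, Emil → day 5.

Mateo, Jonas, Kofi, Amira, Emil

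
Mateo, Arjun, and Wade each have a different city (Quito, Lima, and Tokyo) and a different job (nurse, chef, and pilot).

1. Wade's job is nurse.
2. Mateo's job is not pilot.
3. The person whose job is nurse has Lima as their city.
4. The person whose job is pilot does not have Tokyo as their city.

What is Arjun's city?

Quito

With clues 1–3, Lima is impossible for Arjun's city.
With clues 1–4, Tokyo is impossible for Arjun's city.
That leaves Quito.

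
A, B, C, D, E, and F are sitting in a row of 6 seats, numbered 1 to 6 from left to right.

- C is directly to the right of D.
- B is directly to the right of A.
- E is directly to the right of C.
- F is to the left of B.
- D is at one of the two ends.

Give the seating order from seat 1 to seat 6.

D, C, E, F, A, B

From clue 1: C is in {2,3,4,5,6}.
From clues 1–2: A is in {1,2,3,4,5}.
From clues 1–3: A is in {1,2,4,5}.
From clues 1–4: A is in {2,5}.
From clues 1–5: D → seat 1, C → seat 2, E → seat 3, F → seat 4, A → seat 5, B → seat 6.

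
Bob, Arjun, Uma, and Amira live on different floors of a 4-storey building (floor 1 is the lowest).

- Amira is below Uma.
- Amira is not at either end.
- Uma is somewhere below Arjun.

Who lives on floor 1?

Bob

With clue 1, Uma is ruled out for floor 1.
With clues 1–2, Amira is ruled out for floor 1.
With clues 1–3, Arjun is ruled out for floor 1.
So floor 1 is Bob.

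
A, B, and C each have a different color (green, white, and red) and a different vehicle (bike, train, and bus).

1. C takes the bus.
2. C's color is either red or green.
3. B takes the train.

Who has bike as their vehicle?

A

Clue 1 rules out C for the one with vehicle bike.
With clues 1–3, B is impossible for the one with vehicle bike.
That leaves A.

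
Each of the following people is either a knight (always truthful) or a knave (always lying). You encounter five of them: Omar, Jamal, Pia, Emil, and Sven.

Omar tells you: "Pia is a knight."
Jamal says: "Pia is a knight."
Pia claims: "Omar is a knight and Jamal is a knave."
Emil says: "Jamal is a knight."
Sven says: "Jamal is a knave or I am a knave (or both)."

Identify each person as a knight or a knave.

Omar: knave, Jamal: knave, Pia: knave, Emil: knave, Sven: knight

Consider Omar. Suppose Omar is a knight.
Then no assignment of the remaining roles makes every statement match its speaker's type — contradiction.
So Omar is a knave.
With that fixed, Pia's statement is false, so Pia is a knave.
With that fixed, Jamal's statement is false, so Jamal is a knave.
With that fixed, Emil's statement is false, so Emil is a knave.
With that fixed, Sven's statement is true, so Sven is a knight.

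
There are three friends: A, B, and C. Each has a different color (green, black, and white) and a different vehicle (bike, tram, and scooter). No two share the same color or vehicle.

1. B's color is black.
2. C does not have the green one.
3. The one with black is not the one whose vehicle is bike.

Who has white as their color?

Clue 1 rules out B for the one with color white.
With clues 1–2, A is impossible for the one with color white.
That leaves C.

C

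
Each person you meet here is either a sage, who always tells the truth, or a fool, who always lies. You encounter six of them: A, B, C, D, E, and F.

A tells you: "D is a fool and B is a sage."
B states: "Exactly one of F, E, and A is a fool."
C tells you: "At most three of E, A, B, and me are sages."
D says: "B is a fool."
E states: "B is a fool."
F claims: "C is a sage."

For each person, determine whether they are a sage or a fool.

A: sage, B: sage, C: sage, D: fool, E: fool, F: sage

Consider A. Suppose A is a fool.
Then no assignment of the remaining roles makes every statement match its speaker's type — contradiction.
So A is a sage.
Consider B. Suppose B is a fool.
Then A's statement comes out false, contradicting A being a sage.
So B is a sage.
With that fixed, D's statement is false, so D is a fool.
With that fixed, E's statement is false, so E is a fool.
With that fixed, C's statement is true, so C is a sage.
With that fixed, F's statement is true, so F is a sage.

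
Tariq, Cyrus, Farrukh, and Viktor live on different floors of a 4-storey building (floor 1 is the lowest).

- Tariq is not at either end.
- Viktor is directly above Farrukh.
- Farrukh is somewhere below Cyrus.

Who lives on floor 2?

With clues 1–2, Cyrus and Farrukh are ruled out for floor 2.
With clues 1–3, Tariq is ruled out for floor 2.
So floor 2 is Viktor.

Viktor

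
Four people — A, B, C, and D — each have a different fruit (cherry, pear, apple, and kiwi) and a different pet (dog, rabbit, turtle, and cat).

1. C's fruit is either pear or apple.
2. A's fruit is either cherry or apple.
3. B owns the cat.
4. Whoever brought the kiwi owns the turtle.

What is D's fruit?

With clues 1–4, apple, cherry, and pear are impossible for D's fruit.
That leaves kiwi.

kiwi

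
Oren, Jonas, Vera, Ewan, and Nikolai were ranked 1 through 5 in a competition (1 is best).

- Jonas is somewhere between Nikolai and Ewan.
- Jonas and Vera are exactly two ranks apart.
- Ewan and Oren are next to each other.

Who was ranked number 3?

With clues 1–2, Vera is ruled out for rank 3.
With clues 1–3, Ewan, Nikolai, and Oren are ruled out for rank 3.
So rank 3 is Jonas.

Jonas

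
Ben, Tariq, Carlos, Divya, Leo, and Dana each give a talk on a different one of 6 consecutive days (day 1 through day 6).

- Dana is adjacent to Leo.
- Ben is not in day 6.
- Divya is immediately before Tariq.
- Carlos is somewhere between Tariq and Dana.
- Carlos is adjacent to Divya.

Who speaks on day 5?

Divya

With clues 1–3, Carlos is ruled out for day 5.
With clues 1–4, Ben and Tariq are ruled out for day 5.
With clues 1–5, Dana and Leo are ruled out for day 5.
So day 5 is Divya.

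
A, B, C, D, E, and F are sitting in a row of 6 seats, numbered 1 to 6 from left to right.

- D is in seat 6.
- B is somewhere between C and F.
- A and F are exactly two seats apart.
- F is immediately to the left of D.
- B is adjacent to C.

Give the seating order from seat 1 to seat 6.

C, B, A, E, F, D

From clue 1: D → seat 6.
From clues 1–2: B is in {2,3,4}.
From clues 1–4: A → seat 3, F → seat 5.
From clues 1–5: C → seat 1, B → seat 2, E → seat 4.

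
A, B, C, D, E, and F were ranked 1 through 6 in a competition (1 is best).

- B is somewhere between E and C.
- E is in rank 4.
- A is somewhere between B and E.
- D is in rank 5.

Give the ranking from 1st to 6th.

From clue 1: B is in {2,3,4,5}.
From clues 1–2: E → rank 4.
From clues 1–3: C → rank 1, B → rank 2, A → rank 3.
From clues 1–4: D → rank 5, F → rank 6.

C, B, A, E, D, F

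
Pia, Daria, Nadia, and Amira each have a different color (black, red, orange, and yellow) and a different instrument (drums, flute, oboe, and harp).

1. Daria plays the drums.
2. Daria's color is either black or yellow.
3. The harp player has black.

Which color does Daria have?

yellow

With clues 1–2, orange and red are impossible for Daria's color.
With clues 1–3, black is impossible for Daria's color.
That leaves yellow.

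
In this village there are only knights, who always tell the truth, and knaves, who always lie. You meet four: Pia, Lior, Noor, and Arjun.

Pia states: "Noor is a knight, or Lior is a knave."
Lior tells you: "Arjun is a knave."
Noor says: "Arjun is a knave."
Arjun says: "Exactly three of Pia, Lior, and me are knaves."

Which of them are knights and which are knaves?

Pia: knight, Lior: knight, Noor: knight, Arjun: knave

Consider Pia. Suppose Pia is a knave.
Then no assignment of the remaining roles makes every statement match its speaker's type — contradiction.
So Pia is a knight.
With that fixed, Arjun's statement is false, so Arjun is a knave.
With that fixed, Lior's statement is true, so Lior is a knight.
With that fixed, Noor's statement is true, so Noor is a knight.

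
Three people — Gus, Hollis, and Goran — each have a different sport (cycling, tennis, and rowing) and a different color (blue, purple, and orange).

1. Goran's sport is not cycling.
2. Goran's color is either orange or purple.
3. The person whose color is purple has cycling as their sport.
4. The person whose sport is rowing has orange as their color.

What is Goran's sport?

Clue 1 rules out cycling for Goran's sport.
With clues 1–4, tennis is impossible for Goran's sport.
That leaves rowing.

rowing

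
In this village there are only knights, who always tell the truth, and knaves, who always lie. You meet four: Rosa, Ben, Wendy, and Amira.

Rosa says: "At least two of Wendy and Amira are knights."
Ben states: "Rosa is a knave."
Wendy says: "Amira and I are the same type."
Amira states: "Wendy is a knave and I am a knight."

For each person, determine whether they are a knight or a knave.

Rosa: knave, Ben: knight, Wendy: knave, Amira: knight

Consider Rosa. Suppose Rosa is a knight.
Then no assignment of the remaining roles makes every statement match its speaker's type — contradiction.
So Rosa is a knave.
With that fixed, Ben's statement is true, so Ben is a knight.
Consider Wendy. Suppose Wendy is a knight.
Then no assignment of the remaining roles makes every statement match its speaker's type — contradiction.
So Wendy is a knave.
Consider Amira. Suppose Amira is a knave.
Then Wendy's statement comes out true, contradicting Wendy being a knave.
So Amira is a knight.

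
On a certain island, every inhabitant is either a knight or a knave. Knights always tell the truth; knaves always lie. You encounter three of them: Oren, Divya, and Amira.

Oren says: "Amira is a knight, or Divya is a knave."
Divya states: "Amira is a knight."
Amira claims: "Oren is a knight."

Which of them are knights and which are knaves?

Consider Oren. Suppose Oren is a knave.
Then no assignment of the remaining roles makes every statement match its speaker's type — contradiction.
So Oren is a knight.
With that fixed, Amira's statement is true, so Amira is a knight.
With that fixed, Divya's statement is true, so Divya is a knight.

Oren: knight, Divya: knight, Amira: knight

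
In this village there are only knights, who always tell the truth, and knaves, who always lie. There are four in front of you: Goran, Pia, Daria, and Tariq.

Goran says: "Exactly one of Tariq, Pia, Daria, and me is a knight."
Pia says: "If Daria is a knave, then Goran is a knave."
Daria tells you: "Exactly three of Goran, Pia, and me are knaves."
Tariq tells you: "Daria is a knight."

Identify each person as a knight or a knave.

Consider Goran. Suppose Goran is a knave.
Then no assignment of the remaining roles makes every statement match its speaker's type — contradiction.
So Goran is a knight.
With that fixed, Daria's statement is false, so Daria is a knave.
With that fixed, Tariq's statement is false, so Tariq is a knave.
With that fixed, Pia's statement is false, so Pia is a knave.

Goran: knight, Pia: knave, Daria: knave, Tariq: knave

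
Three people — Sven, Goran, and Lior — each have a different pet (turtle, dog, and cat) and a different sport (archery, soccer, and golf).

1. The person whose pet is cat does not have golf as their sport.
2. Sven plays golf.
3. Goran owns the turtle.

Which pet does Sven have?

dog

With clues 1–2, cat is impossible for Sven's pet.
With clues 1–3, turtle is impossible for Sven's pet.
That leaves dog.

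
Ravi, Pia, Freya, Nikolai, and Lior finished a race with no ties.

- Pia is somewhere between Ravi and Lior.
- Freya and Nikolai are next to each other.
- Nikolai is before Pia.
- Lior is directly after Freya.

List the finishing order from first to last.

From clue 1: Pia is in {2,3,4}.
From clues 1–2: Pia is in {2,4}.
From clues 1–3: Pia → place 4.
From clues 1–4: Nikolai → place 1, Freya → place 2, Lior → place 3, Ravi → place 5.

Nikolai, Freya, Lior, Pia, Ravi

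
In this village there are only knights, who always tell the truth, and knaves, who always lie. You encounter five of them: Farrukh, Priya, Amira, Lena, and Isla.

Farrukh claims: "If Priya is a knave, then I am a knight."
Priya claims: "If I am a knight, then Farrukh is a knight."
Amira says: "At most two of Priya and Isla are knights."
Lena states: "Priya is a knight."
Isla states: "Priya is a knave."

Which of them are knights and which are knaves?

Regardless of anyone's role, Amira's statement is true, so Amira is a knight.
Consider Farrukh. Suppose Farrukh is a knave.
Then whichever role Priya has, Priya's statement has the wrong truth value — contradiction.
So Farrukh is a knight.
With that fixed, Priya's statement is true, so Priya is a knight.
With that fixed, Lena's statement is true, so Lena is a knight.
With that fixed, Isla's statement is false, so Isla is a knave.

Farrukh: knight, Priya: knight, Amira: knight, Lena: knight, Isla: knave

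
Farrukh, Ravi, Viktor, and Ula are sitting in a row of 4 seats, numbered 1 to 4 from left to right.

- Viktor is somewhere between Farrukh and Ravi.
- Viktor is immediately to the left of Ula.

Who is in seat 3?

With clues 1–2, Farrukh, Ravi, and Viktor are ruled out for seat 3.
So seat 3 is Ula.

Ula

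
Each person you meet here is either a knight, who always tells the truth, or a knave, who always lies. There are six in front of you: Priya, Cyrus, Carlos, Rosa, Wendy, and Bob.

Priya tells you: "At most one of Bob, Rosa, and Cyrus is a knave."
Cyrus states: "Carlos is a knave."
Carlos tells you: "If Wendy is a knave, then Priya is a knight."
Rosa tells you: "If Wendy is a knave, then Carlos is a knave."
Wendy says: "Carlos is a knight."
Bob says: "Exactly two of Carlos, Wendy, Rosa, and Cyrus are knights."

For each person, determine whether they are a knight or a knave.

Consider Priya. Suppose Priya is a knight.
Then no assignment of the remaining roles makes every statement match its speaker's type — contradiction.
So Priya is a knave.
Consider Cyrus. Suppose Cyrus is a knight.
Then no assignment of the remaining roles makes every statement match its speaker's type — contradiction.
So Cyrus is a knave.
Consider Carlos. Suppose Carlos is a knave.
Then Cyrus's statement comes out true, contradicting Cyrus being a knave.
So Carlos is a knight.
With that fixed, Wendy's statement is true, so Wendy is a knight.
With that fixed, Rosa's statement is true, so Rosa is a knight.
With that fixed, Bob's statement is false, so Bob is a knave.

Priya: knave, Cyrus: knave, Carlos: knight, Rosa: knight, Wendy: knight, Bob: knave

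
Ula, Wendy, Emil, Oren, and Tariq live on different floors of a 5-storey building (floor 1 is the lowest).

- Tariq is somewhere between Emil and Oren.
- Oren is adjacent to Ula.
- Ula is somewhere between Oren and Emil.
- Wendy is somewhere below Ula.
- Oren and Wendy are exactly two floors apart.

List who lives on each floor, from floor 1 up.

Emil, Tariq, Wendy, Ula, Oren

From clue 1: Tariq is in {2,3,4}.
From clues 1–3: Ula is in {2,3,4}.
From clues 1–4: Ula is in {3,4}.
From clues 1–5: Emil → floor 1, Tariq → floor 2, Wendy → floor 3, Ula → floor 4, Oren → floor 5.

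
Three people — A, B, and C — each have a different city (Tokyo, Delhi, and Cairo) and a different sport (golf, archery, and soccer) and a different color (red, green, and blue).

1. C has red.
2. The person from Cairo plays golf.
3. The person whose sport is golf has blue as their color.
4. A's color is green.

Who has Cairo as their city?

B

With clues 1–3, C is impossible for the one with city Cairo.
With clues 1–4, A is impossible for the one with city Cairo.
That leaves B.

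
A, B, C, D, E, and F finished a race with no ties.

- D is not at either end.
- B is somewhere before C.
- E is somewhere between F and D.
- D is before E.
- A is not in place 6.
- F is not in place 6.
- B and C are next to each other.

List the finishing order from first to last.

A, D, E, F, B, C

From clue 1: D is in {2,3,4,5}.
From clues 1–4: D is in {2,3,4}.
From clues 1–6: C → place 6.
From clues 1–7: A → place 1, D → place 2, E → place 3, F → place 4, B → place 5.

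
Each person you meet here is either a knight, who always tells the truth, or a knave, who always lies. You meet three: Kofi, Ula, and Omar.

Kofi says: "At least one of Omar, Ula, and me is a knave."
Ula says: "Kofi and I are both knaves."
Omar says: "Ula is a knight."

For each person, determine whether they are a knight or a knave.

Consider Kofi. Suppose Kofi is a knave.
Then Kofi's own statement would have to be false, but it can't be — contradiction.
So Kofi is a knight.
With that fixed, Ula's statement is false, so Ula is a knave.
With that fixed, Omar's statement is false, so Omar is a knave.

Kofi: knight, Ula: knave, Omar: knave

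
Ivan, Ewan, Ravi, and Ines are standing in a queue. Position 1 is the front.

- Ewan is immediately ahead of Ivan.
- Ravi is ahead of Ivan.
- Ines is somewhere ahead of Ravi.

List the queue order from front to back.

From clue 1: Ivan is in {2,3,4}.
From clues 1–2: Ivan is in {3,4}.
From clues 1–3: Ines → position 1, Ravi → position 2, Ewan → position 3, Ivan → position 4.

Ines, Ravi, Ewan, Ivan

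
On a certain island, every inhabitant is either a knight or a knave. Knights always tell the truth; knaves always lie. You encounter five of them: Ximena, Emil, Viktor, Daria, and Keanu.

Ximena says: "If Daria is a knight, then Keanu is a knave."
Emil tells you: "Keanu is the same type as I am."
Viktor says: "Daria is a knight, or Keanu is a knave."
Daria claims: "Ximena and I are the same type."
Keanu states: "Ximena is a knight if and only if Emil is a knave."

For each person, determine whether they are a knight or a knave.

Consider Ximena. Suppose Ximena is a knave.
Then whichever role Daria has, Daria's statement has the wrong truth value — contradiction.
So Ximena is a knight.
Consider Emil. Suppose Emil is a knight.
Then no assignment of the remaining roles makes every statement match its speaker's type — contradiction.
So Emil is a knave.
With that fixed, Keanu's statement is true, so Keanu is a knight.
Consider Viktor. Suppose Viktor is a knight.
Then no assignment of the remaining roles makes every statement match its speaker's type — contradiction.
So Viktor is a knave.
Consider Daria. Suppose Daria is a knight.
Then Ximena's statement comes out false, contradicting Ximena being a knight.
So Daria is a knave.

Ximena: knight, Emil: knave, Viktor: knave, Daria: knave, Keanu: knight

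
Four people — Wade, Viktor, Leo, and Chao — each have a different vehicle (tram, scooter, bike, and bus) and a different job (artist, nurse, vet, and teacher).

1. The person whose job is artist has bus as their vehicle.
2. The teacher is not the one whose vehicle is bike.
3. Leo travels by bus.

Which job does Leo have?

artist

With clues 1–3, nurse, teacher, and vet are impossible for Leo's job.
That leaves artist.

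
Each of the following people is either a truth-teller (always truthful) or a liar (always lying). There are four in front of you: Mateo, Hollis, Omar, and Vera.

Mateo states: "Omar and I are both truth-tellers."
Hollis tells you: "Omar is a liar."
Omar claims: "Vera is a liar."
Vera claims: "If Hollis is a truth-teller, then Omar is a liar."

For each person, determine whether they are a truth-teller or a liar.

Mateo: liar, Hollis: truth-teller, Omar: liar, Vera: truth-teller

Consider Mateo. Suppose Mateo is a truth-teller.
Then no assignment of the remaining roles makes every statement match its speaker's type — contradiction.
So Mateo is a liar.
Consider Hollis. Suppose Hollis is a liar.
Then no assignment of the remaining roles makes every statement match its speaker's type — contradiction.
So Hollis is a truth-teller.
Consider Omar. Suppose Omar is a truth-teller.
Then Hollis's statement comes out false, contradicting Hollis being a truth-teller.
So Omar is a liar.
With that fixed, Vera's statement is true, so Vera is a truth-teller.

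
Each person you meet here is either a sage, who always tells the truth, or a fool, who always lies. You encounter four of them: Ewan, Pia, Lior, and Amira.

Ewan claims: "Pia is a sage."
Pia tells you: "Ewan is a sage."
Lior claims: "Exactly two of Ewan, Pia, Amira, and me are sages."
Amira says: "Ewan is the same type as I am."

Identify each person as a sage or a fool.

Ewan: sage, Pia: sage, Lior: fool, Amira: sage

Consider Ewan. Suppose Ewan is a fool.
Then whichever role Amira has, Amira's statement has the wrong truth value — contradiction.
So Ewan is a sage.
With that fixed, Pia's statement is true, so Pia is a sage.
Consider Lior. Suppose Lior is a sage.
Then Lior's own statement would have to be true, but it can't be — contradiction.
So Lior is a fool.
Consider Amira. Suppose Amira is a fool.
Then Lior's statement comes out true, contradicting Lior being a fool.
So Amira is a sage.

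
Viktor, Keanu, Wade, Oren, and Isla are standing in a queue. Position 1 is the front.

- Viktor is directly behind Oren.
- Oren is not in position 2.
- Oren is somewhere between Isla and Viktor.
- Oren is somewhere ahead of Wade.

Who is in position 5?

Wade

With clue 1, Oren is ruled out for position 5.
With clues 1–3, Isla is ruled out for position 5.
With clues 1–4, Keanu and Viktor are ruled out for position 5.
So position 5 is Wade.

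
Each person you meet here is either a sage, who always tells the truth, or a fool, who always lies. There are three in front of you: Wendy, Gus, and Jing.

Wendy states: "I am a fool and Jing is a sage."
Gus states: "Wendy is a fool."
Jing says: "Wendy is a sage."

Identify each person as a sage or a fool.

Consider Wendy. Suppose Wendy is a sage.
Then Wendy's own statement would have to be true, but it can't be — contradiction.
So Wendy is a fool.
With that fixed, Gus's statement is true, so Gus is a sage.
With that fixed, Jing's statement is false, so Jing is a fool.

Wendy: fool, Gus: sage, Jing: fool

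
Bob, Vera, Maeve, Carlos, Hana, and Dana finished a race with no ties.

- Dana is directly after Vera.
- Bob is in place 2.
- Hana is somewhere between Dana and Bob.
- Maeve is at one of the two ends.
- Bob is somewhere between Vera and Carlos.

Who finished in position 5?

Dana

With clues 1–2, Bob is ruled out for place 5.
With clues 1–3, Carlos, Hana, and Maeve are ruled out for place 5.
With clues 1–5, Vera is ruled out for place 5.
So place 5 is Dana.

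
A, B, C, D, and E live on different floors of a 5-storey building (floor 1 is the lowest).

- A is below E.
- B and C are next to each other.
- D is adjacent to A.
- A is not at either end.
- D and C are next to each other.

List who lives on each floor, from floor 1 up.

From clue 1: A is in {1,2,3,4}.
From clues 1–3: E is in {3,5}.
From clues 1–5: B → floor 1, C → floor 2, D → floor 3, A → floor 4, E → floor 5.

B, C, D, A, E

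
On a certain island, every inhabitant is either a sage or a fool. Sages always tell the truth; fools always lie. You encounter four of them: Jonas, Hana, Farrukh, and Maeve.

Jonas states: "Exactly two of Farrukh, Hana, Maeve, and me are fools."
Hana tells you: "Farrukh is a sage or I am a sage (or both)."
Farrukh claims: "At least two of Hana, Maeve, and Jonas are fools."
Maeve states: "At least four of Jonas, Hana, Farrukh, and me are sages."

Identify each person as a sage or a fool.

Jonas: sage, Hana: sage, Farrukh: fool, Maeve: fool

Consider Jonas. Suppose Jonas is a fool.
Then no assignment of the remaining roles makes every statement match its speaker's type — contradiction.
So Jonas is a sage.
Consider Hana. Suppose Hana is a fool.
Then no assignment of the remaining roles makes every statement match its speaker's type — contradiction.
So Hana is a sage.
With that fixed, Farrukh's statement is false, so Farrukh is a fool.
With that fixed, Maeve's statement is false, so Maeve is a fool.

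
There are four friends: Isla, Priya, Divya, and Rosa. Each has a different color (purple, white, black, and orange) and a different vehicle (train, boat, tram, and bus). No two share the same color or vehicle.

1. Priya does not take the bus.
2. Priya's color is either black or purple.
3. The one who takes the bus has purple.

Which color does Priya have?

With clues 1–2, orange and white are impossible for Priya's color.
With clues 1–3, purple is impossible for Priya's color.
That leaves black.

black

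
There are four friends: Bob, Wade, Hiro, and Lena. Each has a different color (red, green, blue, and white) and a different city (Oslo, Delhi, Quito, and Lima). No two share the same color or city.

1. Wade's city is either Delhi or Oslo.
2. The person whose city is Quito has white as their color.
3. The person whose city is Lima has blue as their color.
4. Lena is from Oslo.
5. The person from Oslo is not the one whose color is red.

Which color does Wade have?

red

With clues 1–2, white is impossible for Wade's color.
With clues 1–3, blue is impossible for Wade's color.
With clues 1–5, green is impossible for Wade's color.
That leaves red.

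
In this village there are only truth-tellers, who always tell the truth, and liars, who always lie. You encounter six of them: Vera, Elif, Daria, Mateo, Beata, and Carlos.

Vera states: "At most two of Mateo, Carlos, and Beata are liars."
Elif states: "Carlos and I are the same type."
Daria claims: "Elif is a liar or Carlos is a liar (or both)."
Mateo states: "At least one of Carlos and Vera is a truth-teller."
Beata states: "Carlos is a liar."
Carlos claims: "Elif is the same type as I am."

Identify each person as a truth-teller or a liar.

Consider Vera. Suppose Vera is a liar.
Then no assignment of the remaining roles makes every statement match its speaker's type — contradiction.
So Vera is a truth-teller.
With that fixed, Mateo's statement is true, so Mateo is a truth-teller.
Consider Elif. Suppose Elif is a liar.
Then whichever role Carlos has, Carlos's statement has the wrong truth value — contradiction.
So Elif is a truth-teller.
Consider Daria. Suppose Daria is a truth-teller.
Then no assignment of the remaining roles makes every statement match its speaker's type — contradiction.
So Daria is a liar.
Consider Beata. Suppose Beata is a truth-teller.
Then no assignment of the remaining roles makes every statement match its speaker's type — contradiction.
So Beata is a liar.
Consider Carlos. Suppose Carlos is a liar.
Then Elif's statement comes out false, contradicting Elif being a truth-teller.
So Carlos is a truth-teller.

Vera: truth-teller, Elif: truth-teller, Daria: liar, Mateo: truth-teller, Beata: liar, Carlos: truth-teller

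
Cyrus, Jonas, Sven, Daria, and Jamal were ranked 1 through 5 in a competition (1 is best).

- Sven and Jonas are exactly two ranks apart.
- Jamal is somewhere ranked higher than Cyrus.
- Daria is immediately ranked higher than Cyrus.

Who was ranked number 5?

Cyrus

With clues 1–2, Jamal is ruled out for rank 5.
With clues 1–3, Daria, Jonas, and Sven are ruled out for rank 5.
So rank 5 is Cyrus.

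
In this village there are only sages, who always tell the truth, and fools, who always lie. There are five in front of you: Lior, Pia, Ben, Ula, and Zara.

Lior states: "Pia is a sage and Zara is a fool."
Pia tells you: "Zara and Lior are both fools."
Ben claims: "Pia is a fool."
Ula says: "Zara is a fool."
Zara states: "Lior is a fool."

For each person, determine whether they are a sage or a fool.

Lior: fool, Pia: fool, Ben: sage, Ula: fool, Zara: sage

Consider Lior. Suppose Lior is a sage.
Then no assignment of the remaining roles makes every statement match its speaker's type — contradiction.
So Lior is a fool.
With that fixed, Zara's statement is true, so Zara is a sage.
With that fixed, Pia's statement is false, so Pia is a fool.
With that fixed, Ben's statement is true, so Ben is a sage.
With that fixed, Ula's statement is false, so Ula is a fool.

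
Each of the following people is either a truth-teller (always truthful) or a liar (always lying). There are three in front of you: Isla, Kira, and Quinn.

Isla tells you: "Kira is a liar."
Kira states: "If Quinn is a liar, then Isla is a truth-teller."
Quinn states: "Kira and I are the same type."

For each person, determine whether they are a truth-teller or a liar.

Consider Isla. Suppose Isla is a truth-teller.
Then no assignment of the remaining roles makes every statement match its speaker's type — contradiction.
So Isla is a liar.
Consider Kira. Suppose Kira is a liar.
Then Isla's statement comes out true, contradicting Isla being a liar.
So Kira is a truth-teller.
Consider Quinn. Suppose Quinn is a liar.
Then Kira's statement comes out false, contradicting Kira being a truth-teller.
So Quinn is a truth-teller.

Isla: liar, Kira: truth-teller, Quinn: truth-teller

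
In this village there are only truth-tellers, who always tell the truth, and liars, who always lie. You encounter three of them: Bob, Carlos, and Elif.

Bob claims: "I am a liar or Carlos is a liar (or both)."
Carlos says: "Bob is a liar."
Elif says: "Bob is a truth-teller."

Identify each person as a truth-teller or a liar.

Consider Bob. Suppose Bob is a liar.
Then Bob's own statement would have to be false, but it can't be — contradiction.
So Bob is a truth-teller.
With that fixed, Carlos's statement is false, so Carlos is a liar.
With that fixed, Elif's statement is true, so Elif is a truth-teller.

Bob: truth-teller, Carlos: liar, Elif: truth-teller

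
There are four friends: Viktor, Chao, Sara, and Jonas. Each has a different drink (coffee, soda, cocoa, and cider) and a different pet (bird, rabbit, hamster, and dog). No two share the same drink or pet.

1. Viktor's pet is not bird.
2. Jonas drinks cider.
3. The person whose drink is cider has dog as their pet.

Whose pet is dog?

With clues 1–3, Chao, Sara, and Viktor are impossible for the one with pet dog.
That leaves Jonas.

Jonas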